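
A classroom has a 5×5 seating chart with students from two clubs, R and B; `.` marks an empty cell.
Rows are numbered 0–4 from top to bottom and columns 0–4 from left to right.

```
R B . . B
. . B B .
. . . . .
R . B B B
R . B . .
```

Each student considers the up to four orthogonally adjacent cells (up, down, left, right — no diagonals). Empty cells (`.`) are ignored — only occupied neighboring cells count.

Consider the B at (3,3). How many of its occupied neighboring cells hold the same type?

Occupied neighbors of (3,3): (3,2)=B, (3,4)=B.
Same type (B): 2 of 2.

2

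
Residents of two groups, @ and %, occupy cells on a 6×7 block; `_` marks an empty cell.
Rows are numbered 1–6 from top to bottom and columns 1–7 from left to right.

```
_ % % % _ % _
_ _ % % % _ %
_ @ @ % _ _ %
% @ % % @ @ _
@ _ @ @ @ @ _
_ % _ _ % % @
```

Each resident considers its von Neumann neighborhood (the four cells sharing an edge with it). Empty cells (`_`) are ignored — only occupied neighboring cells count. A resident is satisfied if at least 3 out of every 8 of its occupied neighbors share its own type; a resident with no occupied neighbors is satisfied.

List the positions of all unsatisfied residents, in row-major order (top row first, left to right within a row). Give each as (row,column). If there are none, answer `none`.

(3,3), (4,1), (4,2), (4,3), (5,1), (6,6), (6,7)

Row 1: (1,2)% 1/1 satisfied · (1,3)% 3/3 satisfied · (1,4)% 2/2 satisfied · (1,6)% 0/0 satisfied
Row 2: (2,3)% 2/3 satisfied · (2,4)% 4/4 satisfied · (2,5)% 1/1 satisfied · (2,7)% 1/1 satisfied
Row 3: (3,2)@ 2/2 satisfied · (3,3)@ 1/4 not · (3,4)% 2/3 satisfied · (3,7)% 1/1 satisfied
Row 4: (4,1)% 0/2 not · (4,2)@ 1/3 not · (4,3)% 1/4 not · (4,4)% 2/4 satisfied · (4,5)@ 2/3 satisfied · (4,6)@ 2/2 satisfied
Row 5: (5,1)@ 0/1 not · (5,3)@ 1/2 satisfied · (5,4)@ 2/3 satisfied · (5,5)@ 3/4 satisfied · (5,6)@ 2/3 satisfied
Row 6: (6,2)% 0/0 satisfied · (6,5)% 1/2 satisfied · (6,6)% 1/3 not · (6,7)@ 0/1 not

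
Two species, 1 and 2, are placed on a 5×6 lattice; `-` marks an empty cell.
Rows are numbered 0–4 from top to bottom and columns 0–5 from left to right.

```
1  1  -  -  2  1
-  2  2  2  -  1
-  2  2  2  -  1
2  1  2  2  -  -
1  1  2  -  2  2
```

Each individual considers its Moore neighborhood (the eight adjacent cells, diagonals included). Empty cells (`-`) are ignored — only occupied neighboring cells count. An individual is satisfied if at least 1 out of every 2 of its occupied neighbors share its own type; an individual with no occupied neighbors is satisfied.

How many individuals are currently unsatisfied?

5

(0,0)1 1/2 ✓
(0,1)1 1/3 ✗
(0,4)2 1/3 ✗
(0,5)1 1/2 ✓
(1,1)2 3/5 ✓
(1,2)2 5/6 ✓
(1,3)2 4/4 ✓
(1,5)1 2/3 ✓
(2,1)2 5/6 ✓
(2,2)2 7/8 ✓
(2,3)2 5/5 ✓
(2,5)1 1/1 ✓
(3,0)2 1/4 ✗
(3,1)1 2/7 ✗
(3,2)2 5/7 ✓
(3,3)2 5/5 ✓
(4,0)1 2/3 ✓
(4,1)1 2/5 ✗
(4,2)2 2/4 ✓
(4,4)2 2/2 ✓
(4,5)2 1/1 ✓
Unsatisfied: (0,1), (0,4), (3,0), (3,1), (4,1) — 5 in total.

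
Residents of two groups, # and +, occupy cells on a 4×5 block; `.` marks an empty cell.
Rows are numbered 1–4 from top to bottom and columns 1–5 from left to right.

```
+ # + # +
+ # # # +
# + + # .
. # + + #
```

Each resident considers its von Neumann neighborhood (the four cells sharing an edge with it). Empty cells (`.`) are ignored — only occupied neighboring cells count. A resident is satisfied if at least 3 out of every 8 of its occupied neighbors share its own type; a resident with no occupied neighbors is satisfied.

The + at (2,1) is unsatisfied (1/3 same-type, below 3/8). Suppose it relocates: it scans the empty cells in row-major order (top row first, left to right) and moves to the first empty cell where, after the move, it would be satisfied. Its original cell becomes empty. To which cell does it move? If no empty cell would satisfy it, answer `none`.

none

Vacating (2,1). Empty cells in order:
  (3,5): 1/3 same-type → still unsatisfied.
  (4,1): 0/2 same-type → still unsatisfied.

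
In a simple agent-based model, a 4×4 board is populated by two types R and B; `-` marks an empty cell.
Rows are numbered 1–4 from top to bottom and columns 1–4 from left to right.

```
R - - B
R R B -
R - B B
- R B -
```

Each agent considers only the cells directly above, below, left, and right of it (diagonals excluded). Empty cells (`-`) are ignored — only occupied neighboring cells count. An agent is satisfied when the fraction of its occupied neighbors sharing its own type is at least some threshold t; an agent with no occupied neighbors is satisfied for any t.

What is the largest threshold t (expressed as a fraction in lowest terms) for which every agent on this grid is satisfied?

0/1

Row 1: (1,1)R 1/1 · (1,4)B — no occupied neighbors
Row 2: (2,1)R 3/3 · (2,2)R 1/2 · (2,3)B 1/2
Row 3: (3,1)R 1/1 · (3,3)B 3/3 · (3,4)B 1/1
Row 4: (4,2)R 0/1 · (4,3)B 1/2
The smallest same-type fraction is 0/1 at (4,2), which reduces to 0/1. Any threshold above that leaves this agent unsatisfied.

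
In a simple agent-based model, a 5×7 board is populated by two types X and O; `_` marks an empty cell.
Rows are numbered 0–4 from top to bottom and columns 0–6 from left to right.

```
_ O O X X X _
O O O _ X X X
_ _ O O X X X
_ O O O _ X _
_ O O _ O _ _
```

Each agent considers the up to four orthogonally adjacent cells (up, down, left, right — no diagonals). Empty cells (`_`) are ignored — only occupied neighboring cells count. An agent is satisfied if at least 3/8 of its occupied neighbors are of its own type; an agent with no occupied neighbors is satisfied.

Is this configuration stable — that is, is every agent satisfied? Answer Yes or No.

Yes

Row 0: (0,1)O 2/2 ok · (0,2)O 2/3 ok · (0,3)X 1/2 ok · (0,4)X 3/3 ok · (0,5)X 2/2 ok
Row 1: (1,0)O 1/1 ok · (1,1)O 3/3 ok · (1,2)O 3/3 ok · (1,4)X 3/3 ok · (1,5)X 4/4 ok · (1,6)X 2/2 ok
Row 2: (2,2)O 3/3 ok · (2,3)O 2/3 ok · (2,4)X 2/3 ok · (2,5)X 4/4 ok · (2,6)X 2/2 ok
Row 3: (3,1)O 2/2 ok · (3,2)O 4/4 ok · (3,3)O 2/2 ok · (3,5)X 1/1 ok
Row 4: (4,1)O 2/2 ok · (4,2)O 2/2 ok · (4,4)O 0/0 ok
All meet the threshold, so the configuration is stable.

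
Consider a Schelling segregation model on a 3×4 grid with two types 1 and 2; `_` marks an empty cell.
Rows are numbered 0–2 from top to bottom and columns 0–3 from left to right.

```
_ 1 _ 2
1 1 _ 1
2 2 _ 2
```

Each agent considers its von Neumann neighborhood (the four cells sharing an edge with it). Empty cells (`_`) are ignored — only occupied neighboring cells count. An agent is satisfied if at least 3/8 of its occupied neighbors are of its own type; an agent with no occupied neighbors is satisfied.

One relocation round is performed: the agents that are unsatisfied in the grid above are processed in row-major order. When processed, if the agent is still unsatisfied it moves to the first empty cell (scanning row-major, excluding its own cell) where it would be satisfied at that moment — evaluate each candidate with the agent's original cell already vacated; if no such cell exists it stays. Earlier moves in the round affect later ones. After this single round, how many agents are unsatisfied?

0

Initially unsatisfied (in order): (0,3), (1,3), (2,3).
  (0,3) → (2,2).
  (1,3) → (0,0).
  (2,3): now satisfied by earlier moves; stays.
Resulting grid:
1 1 _ _
1 1 _ _
2 2 2 2
All satisfied now.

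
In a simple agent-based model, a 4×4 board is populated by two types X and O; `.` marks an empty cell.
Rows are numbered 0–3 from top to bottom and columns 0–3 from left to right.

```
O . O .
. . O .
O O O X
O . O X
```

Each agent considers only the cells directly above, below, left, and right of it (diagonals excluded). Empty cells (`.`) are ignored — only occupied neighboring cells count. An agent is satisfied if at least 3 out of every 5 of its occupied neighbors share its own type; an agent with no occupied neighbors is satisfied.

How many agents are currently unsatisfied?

(0,0)O 0/0 ok
(0,2)O 1/1 ok
(1,2)O 2/2 ok
(2,0)O 2/2 ok
(2,1)O 2/2 ok
(2,2)O 3/4 ok
(2,3)X 1/2 unhappy
(3,0)O 1/1 ok
(3,2)O 1/2 unhappy
(3,3)X 1/2 unhappy
Unsatisfied: (2,3), (3,2), (3,3) — 3 in total.

3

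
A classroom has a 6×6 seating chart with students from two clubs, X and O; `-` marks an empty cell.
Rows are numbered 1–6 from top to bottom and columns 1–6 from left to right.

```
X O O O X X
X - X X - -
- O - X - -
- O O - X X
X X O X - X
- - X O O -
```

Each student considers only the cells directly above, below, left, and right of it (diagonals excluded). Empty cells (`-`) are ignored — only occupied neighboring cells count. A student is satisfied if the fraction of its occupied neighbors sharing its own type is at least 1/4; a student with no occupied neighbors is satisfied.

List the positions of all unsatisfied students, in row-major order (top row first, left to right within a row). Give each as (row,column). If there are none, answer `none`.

(1,1)X 1/2 satisfied
(1,2)O 1/2 satisfied
(1,3)O 2/3 satisfied
(1,4)O 1/3 satisfied
(1,5)X 1/2 satisfied
(1,6)X 1/1 satisfied
(2,1)X 1/1 satisfied
(2,3)X 1/2 satisfied
(2,4)X 2/3 satisfied
(3,2)O 1/1 satisfied
(3,4)X 1/1 satisfied
(4,2)O 2/3 satisfied
(4,3)O 2/2 satisfied
(4,5)X 1/1 satisfied
(4,6)X 2/2 satisfied
(5,1)X 1/1 satisfied
(5,2)X 1/3 satisfied
(5,3)O 1/4 satisfied
(5,4)X 0/2 not
(5,6)X 1/1 satisfied
(6,3)X 0/2 not
(6,4)O 1/3 satisfied
(6,5)O 1/1 satisfied

(5,4), (6,3)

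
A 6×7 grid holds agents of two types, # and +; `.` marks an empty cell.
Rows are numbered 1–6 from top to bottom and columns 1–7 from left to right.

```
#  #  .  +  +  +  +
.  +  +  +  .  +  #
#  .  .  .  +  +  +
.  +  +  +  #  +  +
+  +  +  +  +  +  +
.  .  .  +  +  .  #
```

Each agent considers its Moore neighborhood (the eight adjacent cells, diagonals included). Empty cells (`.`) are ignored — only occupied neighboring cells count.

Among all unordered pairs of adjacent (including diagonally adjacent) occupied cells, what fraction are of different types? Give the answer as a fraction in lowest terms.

19/73

Scan each occupied cell's neighbors to the right and below (and the two forward diagonals) so each pair is counted once.
From row 1: 5 unlike of 15 pairs (running 5/15).
From row 2: 4 unlike of 10 pairs (running 9/25).
From row 3: 3 unlike of 11 pairs (running 12/36).
From row 4: 5 unlike of 22 pairs (running 17/58).
From row 5: 2 unlike of 14 pairs (running 19/72).
From row 6: 0 unlike of 1 pairs (running 19/73).
Total adjacent occupied pairs: 73; unlike-type pairs: 19.
19/73 is already in lowest terms.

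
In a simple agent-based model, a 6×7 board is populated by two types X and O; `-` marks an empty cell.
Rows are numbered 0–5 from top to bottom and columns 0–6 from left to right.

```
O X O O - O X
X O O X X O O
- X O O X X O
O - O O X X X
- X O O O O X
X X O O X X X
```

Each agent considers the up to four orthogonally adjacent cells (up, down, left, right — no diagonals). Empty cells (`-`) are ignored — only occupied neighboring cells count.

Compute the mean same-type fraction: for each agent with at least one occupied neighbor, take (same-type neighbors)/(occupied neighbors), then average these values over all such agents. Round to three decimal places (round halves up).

0.538

(0,0)O 0/2
(0,1)X 0/3
(0,2)O 2/3
(0,3)O 1/2
(0,5)O 1/2
(0,6)X 0/2
(1,0)X 0/2
(1,1)O 1/4
(1,2)O 3/4
(1,3)X 1/4
(1,4)X 2/3
(1,5)O 2/4
(1,6)O 2/3
(2,1)X 0/2
(2,2)O 3/4
(2,3)O 2/4
(2,4)X 3/4
(2,5)X 2/4
(2,6)O 1/3
(3,0)O — no occupied neighbors
(3,2)O 3/3
(3,3)O 3/4
(3,4)X 2/4
(3,5)X 3/4
(3,6)X 2/3
(4,1)X 1/2
(4,2)O 3/4
(4,3)O 4/4
(4,4)O 2/4
(4,5)O 1/4
(4,6)X 2/3
(5,0)X 1/1
(5,1)X 2/3
(5,2)O 2/3
(5,3)O 2/3
(5,4)X 1/3
(5,5)X 2/3
(5,6)X 2/2
Sum over 37 agents: 0/2 + 0/3 + 2/3 + 1/2 + 1/2 + 0/2 + 0/2 + 1/4 + 3/4 + 1/4 + 2/3 + 2/4 + 2/3 + 0/2 + 3/4 + 2/4 + 3/4 + 2/4 + 1/3 + 3/3 + 3/4 + 2/4 + 3/4 + 2/3 + 1/2 + 3/4 + 4/4 + 2/4 + 1/4 + 2/3 + 1/1 + 2/3 + 2/3 + 2/3 + 1/3 + 2/3 + 2/2 = 239/12; mean = 239/12 ÷ 37 = 239/444 = 0.538288… → 0.538.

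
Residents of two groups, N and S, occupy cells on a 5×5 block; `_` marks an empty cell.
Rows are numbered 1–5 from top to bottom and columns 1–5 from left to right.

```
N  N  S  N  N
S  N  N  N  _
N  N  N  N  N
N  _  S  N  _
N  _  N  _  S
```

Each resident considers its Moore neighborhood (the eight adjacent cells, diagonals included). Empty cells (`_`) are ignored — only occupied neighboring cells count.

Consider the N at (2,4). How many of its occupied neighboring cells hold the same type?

6

Occupied neighbors of (2,4): (1,3)=S, (1,4)=N, (1,5)=N, (2,3)=N, (3,3)=N, (3,4)=N, (3,5)=N.
Same type (N): 6 of 7.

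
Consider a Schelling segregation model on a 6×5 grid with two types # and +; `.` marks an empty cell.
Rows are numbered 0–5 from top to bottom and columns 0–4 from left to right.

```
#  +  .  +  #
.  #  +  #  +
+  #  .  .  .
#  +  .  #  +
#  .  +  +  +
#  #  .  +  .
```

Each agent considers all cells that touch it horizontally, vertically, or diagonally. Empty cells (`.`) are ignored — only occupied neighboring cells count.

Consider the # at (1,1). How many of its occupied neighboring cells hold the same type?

2

Occupied neighbors of (1,1): (0,0)=#, (0,1)=+, (1,2)=+, (2,0)=+, (2,1)=#.
Same type (#): 2 of 5.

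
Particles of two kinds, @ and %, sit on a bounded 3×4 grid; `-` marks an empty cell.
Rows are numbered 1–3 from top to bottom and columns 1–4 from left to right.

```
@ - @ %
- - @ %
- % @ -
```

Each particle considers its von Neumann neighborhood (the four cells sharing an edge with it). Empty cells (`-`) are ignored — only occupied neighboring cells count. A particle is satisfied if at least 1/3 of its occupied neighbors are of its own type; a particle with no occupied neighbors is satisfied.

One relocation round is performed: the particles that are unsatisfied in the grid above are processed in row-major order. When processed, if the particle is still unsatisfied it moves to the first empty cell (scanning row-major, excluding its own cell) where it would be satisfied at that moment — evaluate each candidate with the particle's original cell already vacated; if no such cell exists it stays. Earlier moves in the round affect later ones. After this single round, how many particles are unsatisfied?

Initially unsatisfied (in order): (3,2).
  (3,2) → (3,1).
Resulting grid:
@ - @ %
- - @ %
% - @ -
All satisfied now.

0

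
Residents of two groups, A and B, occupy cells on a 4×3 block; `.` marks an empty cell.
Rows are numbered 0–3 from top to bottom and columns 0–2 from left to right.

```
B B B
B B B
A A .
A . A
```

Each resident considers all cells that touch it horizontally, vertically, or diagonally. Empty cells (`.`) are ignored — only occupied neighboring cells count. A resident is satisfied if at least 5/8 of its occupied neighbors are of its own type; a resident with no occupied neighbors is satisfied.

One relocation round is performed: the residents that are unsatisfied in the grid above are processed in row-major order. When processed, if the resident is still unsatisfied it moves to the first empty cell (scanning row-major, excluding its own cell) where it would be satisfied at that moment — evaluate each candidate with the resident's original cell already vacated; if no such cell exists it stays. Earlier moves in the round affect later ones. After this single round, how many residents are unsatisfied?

1

Initially unsatisfied (in order): (1,0), (2,0), (2,1).
  (1,0): no empty cell satisfies it; stays.
  (2,0) → (3,1).
  (2,1): no empty cell satisfies it; stays.
Resulting grid:
B B B
B B B
. A .
A A A
Unsatisfied now: (2,1).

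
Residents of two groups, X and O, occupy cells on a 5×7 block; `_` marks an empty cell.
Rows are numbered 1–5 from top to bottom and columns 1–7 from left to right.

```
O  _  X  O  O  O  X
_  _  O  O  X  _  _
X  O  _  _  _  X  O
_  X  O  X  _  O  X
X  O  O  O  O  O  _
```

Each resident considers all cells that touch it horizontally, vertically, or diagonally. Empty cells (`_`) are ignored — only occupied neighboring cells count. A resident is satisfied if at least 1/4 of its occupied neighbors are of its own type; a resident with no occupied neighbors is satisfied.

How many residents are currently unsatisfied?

Row 1: (1,1)O 0/0 ok · (1,3)X 0/3 unhappy · (1,4)O 3/5 ok · (1,5)O 3/4 ok · (1,6)O 1/3 ok · (1,7)X 0/1 unhappy
Row 2: (2,3)O 3/4 ok · (2,4)O 3/5 ok · (2,5)X 1/5 unhappy
Row 3: (3,1)X 1/2 ok · (3,2)O 2/4 ok · (3,6)X 2/4 ok · (3,7)O 1/3 ok
Row 4: (4,2)X 2/6 ok · (4,3)O 4/6 ok · (4,4)X 0/4 unhappy · (4,6)O 3/5 ok · (4,7)X 1/4 ok
Row 5: (5,1)X 1/2 ok · (5,2)O 2/4 ok · (5,3)O 3/5 ok · (5,4)O 3/4 ok · (5,5)O 3/4 ok · (5,6)O 2/3 ok
Unsatisfied: (1,3), (1,7), (2,5), (4,4) — 4 in total.

4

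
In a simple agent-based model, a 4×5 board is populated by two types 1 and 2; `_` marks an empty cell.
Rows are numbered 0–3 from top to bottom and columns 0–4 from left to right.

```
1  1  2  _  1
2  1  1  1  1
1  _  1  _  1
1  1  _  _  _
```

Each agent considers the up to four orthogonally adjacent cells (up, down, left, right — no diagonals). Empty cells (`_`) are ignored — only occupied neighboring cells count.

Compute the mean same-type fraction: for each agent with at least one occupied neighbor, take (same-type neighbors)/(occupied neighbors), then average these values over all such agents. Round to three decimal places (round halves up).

0.720

Row 0: (0,0)1 1/2 · (0,1)1 2/3 · (0,2)2 0/2 · (0,4)1 1/1
Row 1: (1,0)2 0/3 · (1,1)1 2/3 · (1,2)1 3/4 · (1,3)1 2/2 · (1,4)1 3/3
Row 2: (2,0)1 1/2 · (2,2)1 1/1 · (2,4)1 1/1
Row 3: (3,0)1 2/2 · (3,1)1 1/1
Sum over 14 agents: 1/2 + 2/3 + 0/2 + 1/1 + 0/3 + 2/3 + 3/4 + 2/2 + 3/3 + 1/2 + 1/1 + 1/1 + 2/2 + 1/1 = 121/12; mean = 121/12 ÷ 14 = 121/168 = 0.720238… → 0.720.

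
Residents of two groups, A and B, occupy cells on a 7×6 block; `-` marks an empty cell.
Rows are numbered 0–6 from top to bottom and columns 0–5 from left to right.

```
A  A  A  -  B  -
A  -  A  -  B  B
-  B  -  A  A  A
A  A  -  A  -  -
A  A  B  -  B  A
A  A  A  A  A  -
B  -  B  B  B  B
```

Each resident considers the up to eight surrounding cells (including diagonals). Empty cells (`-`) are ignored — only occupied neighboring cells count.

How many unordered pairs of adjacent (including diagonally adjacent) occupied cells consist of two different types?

Scan each occupied cell's neighbors to the right and below (and the two forward diagonals) so each pair is counted once.
From row 0: 0 unlike of 8 pairs (running 0/8).
From row 1: 7 unlike of 9 pairs (running 7/17).
From row 2: 2 unlike of 6 pairs (running 9/23).
From row 3: 3 unlike of 8 pairs (running 12/31).
From row 4: 7 unlike of 14 pairs (running 19/45).
From row 5: 11 unlike of 15 pairs (running 30/60).
From row 6: 0 unlike of 3 pairs (running 30/63).
Total adjacent occupied pairs: 63; unlike-type pairs: 30.

30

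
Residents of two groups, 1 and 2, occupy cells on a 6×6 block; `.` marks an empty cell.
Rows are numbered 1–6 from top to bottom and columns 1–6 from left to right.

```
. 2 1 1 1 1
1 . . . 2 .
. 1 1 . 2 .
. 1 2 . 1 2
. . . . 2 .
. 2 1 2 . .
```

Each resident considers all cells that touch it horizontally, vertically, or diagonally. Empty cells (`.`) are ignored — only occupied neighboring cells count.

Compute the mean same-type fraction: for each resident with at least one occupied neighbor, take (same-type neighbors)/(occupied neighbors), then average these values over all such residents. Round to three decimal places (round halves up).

0.426

(1,2)2 0/2
(1,3)1 1/2
(1,4)1 2/3
(1,5)1 2/3
(1,6)1 1/2
(2,1)1 1/2
(2,5)2 1/4
(3,2)1 3/4
(3,3)1 2/3
(3,5)2 2/3
(4,2)1 2/3
(4,3)2 0/3
(4,5)1 0/3
(4,6)2 2/3
(5,5)2 2/3
(6,2)2 0/1
(6,3)1 0/2
(6,4)2 1/2
Sum over 18 residents: 0/2 + 1/2 + 2/3 + 2/3 + 1/2 + 1/2 + 1/4 + 3/4 + 2/3 + 2/3 + 2/3 + 0/3 + 0/3 + 2/3 + 2/3 + 0/1 + 0/2 + 1/2 = 23/3; mean = 23/3 ÷ 18 = 23/54 = 0.425925… → 0.426.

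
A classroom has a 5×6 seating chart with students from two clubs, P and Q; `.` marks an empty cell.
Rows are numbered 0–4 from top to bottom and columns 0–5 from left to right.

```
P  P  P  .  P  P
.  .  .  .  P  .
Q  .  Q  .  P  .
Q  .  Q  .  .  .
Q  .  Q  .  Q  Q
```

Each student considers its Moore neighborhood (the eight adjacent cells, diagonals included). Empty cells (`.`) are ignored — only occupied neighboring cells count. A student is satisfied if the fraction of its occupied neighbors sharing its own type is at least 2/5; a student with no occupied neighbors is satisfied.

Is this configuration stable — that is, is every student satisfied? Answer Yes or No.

(0,0)P 1/1 ok
(0,1)P 2/2 ok
(0,2)P 1/1 ok
(0,4)P 2/2 ok
(0,5)P 2/2 ok
(1,4)P 3/3 ok
(2,0)Q 1/1 ok
(2,2)Q 1/1 ok
(2,4)P 1/1 ok
(3,0)Q 2/2 ok
(3,2)Q 2/2 ok
(4,0)Q 1/1 ok
(4,2)Q 1/1 ok
(4,4)Q 1/1 ok
(4,5)Q 1/1 ok
All meet the threshold, so the configuration is stable.

Yes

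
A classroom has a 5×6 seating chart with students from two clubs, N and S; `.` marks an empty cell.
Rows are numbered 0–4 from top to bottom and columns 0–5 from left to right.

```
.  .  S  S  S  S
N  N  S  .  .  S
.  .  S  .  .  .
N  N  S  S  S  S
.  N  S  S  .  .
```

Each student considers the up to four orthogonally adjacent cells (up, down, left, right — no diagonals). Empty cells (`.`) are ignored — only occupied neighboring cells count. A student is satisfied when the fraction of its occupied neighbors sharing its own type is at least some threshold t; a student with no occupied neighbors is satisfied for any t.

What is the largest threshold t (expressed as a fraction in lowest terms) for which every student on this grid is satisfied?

Row 0: (0,2)S 2/2 · (0,3)S 2/2 · (0,4)S 2/2 · (0,5)S 2/2
Row 1: (1,0)N 1/1 · (1,1)N 1/2 · (1,2)S 2/3 · (1,5)S 1/1
Row 2: (2,2)S 2/2
Row 3: (3,0)N 1/1 · (3,1)N 2/3 · (3,2)S 3/4 · (3,3)S 3/3 · (3,4)S 2/2 · (3,5)S 1/1
Row 4: (4,1)N 1/2 · (4,2)S 2/3 · (4,3)S 2/2
The smallest same-type fraction is 1/2 at (1,1), which reduces to 1/2. Any threshold above that leaves this student unsatisfied.

1/2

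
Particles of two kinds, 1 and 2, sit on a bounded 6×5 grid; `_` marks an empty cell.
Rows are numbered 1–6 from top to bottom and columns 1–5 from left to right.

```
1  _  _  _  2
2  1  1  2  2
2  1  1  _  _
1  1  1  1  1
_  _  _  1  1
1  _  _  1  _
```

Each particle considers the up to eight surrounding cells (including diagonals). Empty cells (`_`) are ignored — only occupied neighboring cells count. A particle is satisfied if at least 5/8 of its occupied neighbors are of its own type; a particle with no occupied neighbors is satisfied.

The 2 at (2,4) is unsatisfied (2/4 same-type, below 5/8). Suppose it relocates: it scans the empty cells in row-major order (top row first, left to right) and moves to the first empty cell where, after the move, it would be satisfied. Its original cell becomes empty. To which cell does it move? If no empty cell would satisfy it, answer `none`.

(1,4)

Vacating (2,4). Empty cells in order:
  (1,2): 1/4 same-type → still unsatisfied.
  (1,3): 0/2 same-type → still unsatisfied.
  (1,4): 2/3 same-type → satisfied — stop here.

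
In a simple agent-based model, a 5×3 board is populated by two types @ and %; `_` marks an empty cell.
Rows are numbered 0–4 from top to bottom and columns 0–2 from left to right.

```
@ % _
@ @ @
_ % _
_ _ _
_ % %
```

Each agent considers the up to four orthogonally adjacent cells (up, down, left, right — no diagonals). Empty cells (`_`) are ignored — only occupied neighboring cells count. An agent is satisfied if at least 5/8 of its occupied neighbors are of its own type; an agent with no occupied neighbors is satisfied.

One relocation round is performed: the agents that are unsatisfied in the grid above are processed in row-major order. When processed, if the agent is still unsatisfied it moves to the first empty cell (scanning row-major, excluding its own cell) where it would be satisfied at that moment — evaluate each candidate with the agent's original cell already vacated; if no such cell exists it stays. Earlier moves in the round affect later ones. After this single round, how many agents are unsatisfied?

Initially unsatisfied (in order): (0,0), (0,1), (1,1), (2,1).
  (0,0) → (3,0).
  (0,1) → (3,1).
  (1,1): now satisfied by earlier moves; stays.
  (2,1) → (3,2).
Resulting grid:
_ _ _
@ @ @
_ _ _
@ % %
_ % %
Unsatisfied now: (3,0).

1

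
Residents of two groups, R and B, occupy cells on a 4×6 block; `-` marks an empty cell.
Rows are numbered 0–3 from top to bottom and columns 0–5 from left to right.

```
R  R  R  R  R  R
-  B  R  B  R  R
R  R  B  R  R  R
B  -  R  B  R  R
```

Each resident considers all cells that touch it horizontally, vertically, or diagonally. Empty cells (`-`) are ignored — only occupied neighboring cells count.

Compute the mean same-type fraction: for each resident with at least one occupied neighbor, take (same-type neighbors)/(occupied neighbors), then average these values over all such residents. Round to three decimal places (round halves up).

Row 0: (0,0)R 1/2 · (0,1)R 3/4 · (0,2)R 3/5 · (0,3)R 4/5 · (0,4)R 4/5 · (0,5)R 3/3
Row 1: (1,1)B 1/7 · (1,2)R 5/8 · (1,3)B 1/8 · (1,4)R 7/8 · (1,5)R 5/5
Row 2: (2,0)R 1/3 · (2,1)R 3/6 · (2,2)B 3/7 · (2,3)R 5/8 · (2,4)R 6/8 · (2,5)R 5/5
Row 3: (3,0)B 0/2 · (3,2)R 2/4 · (3,3)B 1/5 · (3,4)R 4/5 · (3,5)R 3/3
Sum over 22 residents: 1/2 + 3/4 + 3/5 + 4/5 + 4/5 + 3/3 + 1/7 + 5/8 + 1/8 + 7/8 + 5/5 + 1/3 + 3/6 + 3/7 + 5/8 + 6/8 + 5/5 + 0/2 + 2/4 + 1/5 + 4/5 + 3/3 = 5609/420; mean = 5609/420 ÷ 22 = 5609/9240 = 0.607034… → 0.607.

0.607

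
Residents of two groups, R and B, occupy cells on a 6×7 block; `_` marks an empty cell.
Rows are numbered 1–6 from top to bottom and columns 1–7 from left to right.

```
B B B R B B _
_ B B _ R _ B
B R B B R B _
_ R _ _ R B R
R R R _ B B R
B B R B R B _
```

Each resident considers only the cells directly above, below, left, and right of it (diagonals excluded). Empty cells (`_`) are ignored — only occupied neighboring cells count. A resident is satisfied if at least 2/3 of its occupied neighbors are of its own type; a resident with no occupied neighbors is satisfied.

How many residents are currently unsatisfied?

(1,1)B 1/1 satisfied
(1,2)B 3/3 satisfied
(1,3)B 2/3 satisfied
(1,4)R 0/2 not
(1,5)B 1/3 not
(1,6)B 1/1 satisfied
(2,2)B 2/3 satisfied
(2,3)B 3/3 satisfied
(2,5)R 1/2 not
(2,7)B 0/0 satisfied
(3,1)B 0/1 not
(3,2)R 1/4 not
(3,3)B 2/3 satisfied
(3,4)B 1/2 not
(3,5)R 2/4 not
(3,6)B 1/2 not
(4,2)R 2/2 satisfied
(4,5)R 1/3 not
(4,6)B 2/4 not
(4,7)R 1/2 not
(5,1)R 1/2 not
(5,2)R 3/4 satisfied
(5,3)R 2/2 satisfied
(5,5)B 1/3 not
(5,6)B 3/4 satisfied
(5,7)R 1/2 not
(6,1)B 1/2 not
(6,2)B 1/3 not
(6,3)R 1/3 not
(6,4)B 0/2 not
(6,5)R 0/3 not
(6,6)B 1/2 not
Unsatisfied: (1,4), (1,5), (2,5), (3,1), (3,2), (3,4), (3,5), (3,6), (4,5), (4,6), (4,7), (5,1), (5,5), (5,7), (6,1), (6,2), (6,3), (6,4), (6,5), (6,6) — 20 in total.

20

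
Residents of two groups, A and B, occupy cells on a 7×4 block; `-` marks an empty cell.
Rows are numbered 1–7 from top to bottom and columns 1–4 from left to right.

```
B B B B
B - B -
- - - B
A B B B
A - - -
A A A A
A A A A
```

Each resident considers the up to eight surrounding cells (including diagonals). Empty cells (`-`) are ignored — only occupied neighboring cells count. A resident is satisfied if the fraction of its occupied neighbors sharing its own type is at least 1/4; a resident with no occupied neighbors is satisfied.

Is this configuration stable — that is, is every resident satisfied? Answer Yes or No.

Yes

(1,1)B 2/2 ok
(1,2)B 4/4 ok
(1,3)B 3/3 ok
(1,4)B 2/2 ok
(2,1)B 2/2 ok
(2,3)B 4/4 ok
(3,4)B 3/3 ok
(4,1)A 1/2 ok
(4,2)B 1/3 ok
(4,3)B 3/3 ok
(4,4)B 2/2 ok
(5,1)A 3/4 ok
(6,1)A 4/4 ok
(6,2)A 6/6 ok
(6,3)A 5/5 ok
(6,4)A 3/3 ok
(7,1)A 3/3 ok
(7,2)A 5/5 ok
(7,3)A 5/5 ok
(7,4)A 3/3 ok
All meet the threshold, so the configuration is stable.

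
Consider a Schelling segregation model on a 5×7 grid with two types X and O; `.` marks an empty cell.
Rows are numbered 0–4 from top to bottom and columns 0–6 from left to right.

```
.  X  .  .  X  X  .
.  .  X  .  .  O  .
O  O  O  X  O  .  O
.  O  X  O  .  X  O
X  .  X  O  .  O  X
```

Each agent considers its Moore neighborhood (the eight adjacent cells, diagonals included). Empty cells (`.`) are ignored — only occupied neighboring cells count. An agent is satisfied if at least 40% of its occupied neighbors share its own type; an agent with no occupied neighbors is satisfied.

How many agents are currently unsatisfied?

7

Row 0: (0,1)X 1/1 ✓ · (0,4)X 1/2 ✓ · (0,5)X 1/2 ✓
Row 1: (1,2)X 2/4 ✓ · (1,5)O 2/4 ✓
Row 2: (2,0)O 2/2 ✓ · (2,1)O 3/5 ✓ · (2,2)O 3/6 ✓ · (2,3)X 2/5 ✓ · (2,4)O 2/4 ✓ · (2,6)O 2/3 ✓
Row 3: (3,1)O 3/6 ✓ · (3,2)X 2/7 ✗ · (3,3)O 3/6 ✓ · (3,5)X 1/5 ✗ · (3,6)O 2/4 ✓
Row 4: (4,0)X 0/1 ✗ · (4,2)X 1/4 ✗ · (4,3)O 1/3 ✗ · (4,5)O 1/3 ✗ · (4,6)X 1/3 ✗
Unsatisfied: (3,2), (3,5), (4,0), (4,2), (4,3), (4,5), (4,6) — 7 in total.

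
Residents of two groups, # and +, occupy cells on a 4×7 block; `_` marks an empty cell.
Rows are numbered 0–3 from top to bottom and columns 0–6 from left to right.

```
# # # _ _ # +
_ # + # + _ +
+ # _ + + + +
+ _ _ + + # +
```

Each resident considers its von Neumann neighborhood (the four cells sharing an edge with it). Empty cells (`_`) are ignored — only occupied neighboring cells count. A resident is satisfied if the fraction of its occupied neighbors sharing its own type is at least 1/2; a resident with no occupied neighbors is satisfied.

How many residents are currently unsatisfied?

Row 0: (0,0)# 1/1 ok · (0,1)# 3/3 ok · (0,2)# 1/2 ok · (0,5)# 0/1 unhappy · (0,6)+ 1/2 ok
Row 1: (1,1)# 2/3 ok · (1,2)+ 0/3 unhappy · (1,3)# 0/3 unhappy · (1,4)+ 1/2 ok · (1,6)+ 2/2 ok
Row 2: (2,0)+ 1/2 ok · (2,1)# 1/2 ok · (2,3)+ 2/3 ok · (2,4)+ 4/4 ok · (2,5)+ 2/3 ok · (2,6)+ 3/3 ok
Row 3: (3,0)+ 1/1 ok · (3,3)+ 2/2 ok · (3,4)+ 2/3 ok · (3,5)# 0/3 unhappy · (3,6)+ 1/2 ok
Unsatisfied: (0,5), (1,2), (1,3), (3,5) — 4 in total.

4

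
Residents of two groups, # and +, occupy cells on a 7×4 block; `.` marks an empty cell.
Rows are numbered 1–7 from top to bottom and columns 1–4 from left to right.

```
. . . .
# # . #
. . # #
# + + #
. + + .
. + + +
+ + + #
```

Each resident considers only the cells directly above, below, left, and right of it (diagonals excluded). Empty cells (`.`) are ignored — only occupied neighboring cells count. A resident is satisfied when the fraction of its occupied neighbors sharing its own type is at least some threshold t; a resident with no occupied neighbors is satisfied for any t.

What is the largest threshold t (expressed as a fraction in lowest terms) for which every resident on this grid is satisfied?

Row 2: (2,1)# 1/1 · (2,2)# 1/1 · (2,4)# 1/1
Row 3: (3,3)# 1/2 · (3,4)# 3/3
Row 4: (4,1)# 0/1 · (4,2)+ 2/3 · (4,3)+ 2/4 · (4,4)# 1/2
Row 5: (5,2)+ 3/3 · (5,3)+ 3/3
Row 6: (6,2)+ 3/3 · (6,3)+ 4/4 · (6,4)+ 1/2
Row 7: (7,1)+ 1/1 · (7,2)+ 3/3 · (7,3)+ 2/3 · (7,4)# 0/2
The smallest same-type fraction is 0/1 at (4,1), which reduces to 0/1. Any threshold above that leaves this resident unsatisfied.

0/1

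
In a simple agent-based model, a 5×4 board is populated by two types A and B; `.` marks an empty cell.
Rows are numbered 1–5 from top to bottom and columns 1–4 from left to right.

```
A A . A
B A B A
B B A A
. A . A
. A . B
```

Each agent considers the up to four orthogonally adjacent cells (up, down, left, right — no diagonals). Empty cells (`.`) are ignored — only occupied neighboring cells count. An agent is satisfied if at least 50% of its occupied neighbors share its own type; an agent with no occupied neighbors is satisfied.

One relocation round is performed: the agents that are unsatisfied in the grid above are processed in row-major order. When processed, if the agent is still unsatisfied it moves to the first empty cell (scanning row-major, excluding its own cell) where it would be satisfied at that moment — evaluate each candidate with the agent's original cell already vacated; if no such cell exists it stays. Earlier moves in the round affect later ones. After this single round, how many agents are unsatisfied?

Initially unsatisfied (in order): (2,1), (2,2), (2,3), (3,2), (3,3), (5,4).
  (2,1) → (4,1).
  (2,2) → (1,3).
  (2,3) → (2,1).
  (3,2) → (2,2).
  (3,3): now satisfied by earlier moves; stays.
  (5,4) → (3,2).
Resulting grid:
A A A A
B B . A
B B A A
B A . A
. A . .
Unsatisfied now: (4,2).

1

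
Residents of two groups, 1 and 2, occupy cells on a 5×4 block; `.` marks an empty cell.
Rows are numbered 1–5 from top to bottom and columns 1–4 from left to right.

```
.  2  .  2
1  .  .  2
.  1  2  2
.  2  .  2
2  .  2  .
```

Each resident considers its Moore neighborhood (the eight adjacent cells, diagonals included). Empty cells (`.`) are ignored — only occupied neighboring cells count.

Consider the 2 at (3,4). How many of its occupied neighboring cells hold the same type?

3

Occupied neighbors of (3,4): (2,4)=2, (3,3)=2, (4,4)=2.
Same type (2): 3 of 3.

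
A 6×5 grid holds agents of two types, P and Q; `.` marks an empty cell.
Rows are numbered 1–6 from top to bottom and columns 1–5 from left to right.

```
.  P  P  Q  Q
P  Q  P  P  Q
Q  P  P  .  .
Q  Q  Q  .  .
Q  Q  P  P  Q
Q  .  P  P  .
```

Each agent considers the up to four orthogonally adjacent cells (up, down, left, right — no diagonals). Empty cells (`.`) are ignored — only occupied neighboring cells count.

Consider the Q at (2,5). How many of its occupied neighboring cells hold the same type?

Occupied neighbors of (2,5): (1,5)=Q, (2,4)=P.
Same type (Q): 1 of 2.

1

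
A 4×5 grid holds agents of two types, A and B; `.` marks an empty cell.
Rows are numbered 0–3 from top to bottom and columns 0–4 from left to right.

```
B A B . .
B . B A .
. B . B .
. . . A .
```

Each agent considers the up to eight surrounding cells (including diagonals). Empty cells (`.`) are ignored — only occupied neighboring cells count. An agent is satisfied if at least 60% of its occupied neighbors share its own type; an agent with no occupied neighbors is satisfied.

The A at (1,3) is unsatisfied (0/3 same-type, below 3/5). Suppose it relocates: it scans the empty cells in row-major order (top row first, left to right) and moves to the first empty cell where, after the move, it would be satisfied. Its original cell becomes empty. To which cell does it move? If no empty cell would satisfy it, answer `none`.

(0,4)

Vacating (1,3). Empty cells in order:
  (0,3): 0/2 same-type → still unsatisfied.
  (0,4): 0/0 same-type → satisfied — stop here.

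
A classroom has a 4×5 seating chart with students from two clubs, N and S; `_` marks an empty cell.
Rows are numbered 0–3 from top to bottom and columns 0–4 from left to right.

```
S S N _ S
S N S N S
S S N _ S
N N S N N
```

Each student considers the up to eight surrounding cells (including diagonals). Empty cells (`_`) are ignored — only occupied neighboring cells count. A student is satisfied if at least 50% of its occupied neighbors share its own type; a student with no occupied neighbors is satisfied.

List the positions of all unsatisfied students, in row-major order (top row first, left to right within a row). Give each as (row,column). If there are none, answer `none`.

(1,1), (1,2), (1,3), (2,0), (2,4), (3,0), (3,1), (3,2)

Row 0: (0,0)S 2/3 ok · (0,1)S 3/5 ok · (0,2)N 2/4 ok · (0,4)S 1/2 ok
Row 1: (1,0)S 4/5 ok · (1,1)N 2/8 unhappy · (1,2)S 2/6 unhappy · (1,3)N 2/6 unhappy · (1,4)S 2/3 ok
Row 2: (2,0)S 2/5 unhappy · (2,1)S 4/8 ok · (2,2)N 4/7 ok · (2,4)S 1/4 unhappy
Row 3: (3,0)N 1/3 unhappy · (3,1)N 2/5 unhappy · (3,2)S 1/4 unhappy · (3,3)N 2/4 ok · (3,4)N 1/2 ok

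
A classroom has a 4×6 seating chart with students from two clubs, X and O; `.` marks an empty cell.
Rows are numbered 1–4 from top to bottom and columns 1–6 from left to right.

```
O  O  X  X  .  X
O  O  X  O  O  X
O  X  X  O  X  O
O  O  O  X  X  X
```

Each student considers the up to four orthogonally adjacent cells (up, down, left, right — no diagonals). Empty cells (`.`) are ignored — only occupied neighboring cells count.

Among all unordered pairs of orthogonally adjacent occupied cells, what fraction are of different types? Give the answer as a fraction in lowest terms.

17/35

Scan each occupied cell's neighbors to the right and below so each pair is counted once.
From row 1: 2 unlike of 8 pairs (running 2/8).
From row 2: 6 unlike of 11 pairs (running 8/19).
From row 3: 8 unlike of 11 pairs (running 16/30).
From row 4: 1 unlike of 5 pairs (running 17/35).
Total adjacent occupied pairs: 35; unlike-type pairs: 17.
17/35 is already in lowest terms.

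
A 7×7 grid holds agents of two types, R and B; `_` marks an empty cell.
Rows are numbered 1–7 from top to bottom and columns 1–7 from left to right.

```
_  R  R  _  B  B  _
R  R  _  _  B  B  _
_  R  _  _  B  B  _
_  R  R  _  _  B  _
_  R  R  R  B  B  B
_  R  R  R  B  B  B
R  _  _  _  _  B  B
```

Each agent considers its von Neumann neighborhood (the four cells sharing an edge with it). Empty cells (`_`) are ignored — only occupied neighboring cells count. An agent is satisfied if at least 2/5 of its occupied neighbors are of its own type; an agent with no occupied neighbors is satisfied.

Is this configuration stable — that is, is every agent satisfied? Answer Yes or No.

Yes

Row 1: (1,2)R 2/2 ok · (1,3)R 1/1 ok · (1,5)B 2/2 ok · (1,6)B 2/2 ok
Row 2: (2,1)R 1/1 ok · (2,2)R 3/3 ok · (2,5)B 3/3 ok · (2,6)B 3/3 ok
Row 3: (3,2)R 2/2 ok · (3,5)B 2/2 ok · (3,6)B 3/3 ok
Row 4: (4,2)R 3/3 ok · (4,3)R 2/2 ok · (4,6)B 2/2 ok
Row 5: (5,2)R 3/3 ok · (5,3)R 4/4 ok · (5,4)R 2/3 ok · (5,5)B 2/3 ok · (5,6)B 4/4 ok · (5,7)B 2/2 ok
Row 6: (6,2)R 2/2 ok · (6,3)R 3/3 ok · (6,4)R 2/3 ok · (6,5)B 2/3 ok · (6,6)B 4/4 ok · (6,7)B 3/3 ok
Row 7: (7,1)R 0/0 ok · (7,6)B 2/2 ok · (7,7)B 2/2 ok
All meet the threshold, so the configuration is stable.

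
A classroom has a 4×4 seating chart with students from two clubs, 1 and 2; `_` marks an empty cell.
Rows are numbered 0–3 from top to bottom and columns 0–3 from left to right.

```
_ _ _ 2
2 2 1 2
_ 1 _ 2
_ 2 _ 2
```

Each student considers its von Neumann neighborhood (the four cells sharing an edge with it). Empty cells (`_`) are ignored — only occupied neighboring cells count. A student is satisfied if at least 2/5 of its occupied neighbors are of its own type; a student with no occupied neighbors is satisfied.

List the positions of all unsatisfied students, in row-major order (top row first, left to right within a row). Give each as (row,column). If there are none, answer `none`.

(0,3)2 1/1 satisfied
(1,0)2 1/1 satisfied
(1,1)2 1/3 not
(1,2)1 0/2 not
(1,3)2 2/3 satisfied
(2,1)1 0/2 not
(2,3)2 2/2 satisfied
(3,1)2 0/1 not
(3,3)2 1/1 satisfied

(1,1), (1,2), (2,1), (3,1)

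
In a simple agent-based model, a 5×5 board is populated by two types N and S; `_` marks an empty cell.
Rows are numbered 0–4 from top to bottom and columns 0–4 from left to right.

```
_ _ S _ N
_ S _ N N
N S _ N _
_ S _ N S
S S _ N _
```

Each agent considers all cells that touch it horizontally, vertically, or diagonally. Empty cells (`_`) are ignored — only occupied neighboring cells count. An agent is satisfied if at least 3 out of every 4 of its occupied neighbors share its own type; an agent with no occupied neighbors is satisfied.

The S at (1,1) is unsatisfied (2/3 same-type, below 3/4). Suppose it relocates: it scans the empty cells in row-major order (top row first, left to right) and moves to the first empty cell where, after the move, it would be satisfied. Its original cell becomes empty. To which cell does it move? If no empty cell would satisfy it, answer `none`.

(0,0)

Vacating (1,1). Empty cells in order:
  (0,0): 0/0 same-type → satisfied — stop here.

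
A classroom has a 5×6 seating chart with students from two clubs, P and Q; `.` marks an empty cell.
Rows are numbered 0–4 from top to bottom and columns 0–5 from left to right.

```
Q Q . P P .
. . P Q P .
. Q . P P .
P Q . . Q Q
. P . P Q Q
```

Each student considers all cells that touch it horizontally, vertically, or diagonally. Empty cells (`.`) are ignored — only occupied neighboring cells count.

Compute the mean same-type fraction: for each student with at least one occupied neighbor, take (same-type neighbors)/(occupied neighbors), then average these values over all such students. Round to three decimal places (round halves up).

0.534

(0,0)Q 1/1
(0,1)Q 1/2
(0,3)P 3/4
(0,4)P 2/3
(1,2)P 2/5
(1,3)Q 0/6
(1,4)P 4/5
(2,1)Q 1/3
(2,3)P 3/5
(2,4)P 2/5
(3,0)P 1/3
(3,1)Q 1/3
(3,4)Q 3/6
(3,5)Q 3/4
(4,1)P 1/2
(4,3)P 0/2
(4,4)Q 3/4
(4,5)Q 3/3
Sum over 18 students: 1/1 + 1/2 + 3/4 + 2/3 + 2/5 + 0/6 + 4/5 + 1/3 + 3/5 + 2/5 + 1/3 + 1/3 + 3/6 + 3/4 + 1/2 + 0/2 + 3/4 + 3/3 = 577/60; mean = 577/60 ÷ 18 = 577/1080 = 0.534259… → 0.534.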